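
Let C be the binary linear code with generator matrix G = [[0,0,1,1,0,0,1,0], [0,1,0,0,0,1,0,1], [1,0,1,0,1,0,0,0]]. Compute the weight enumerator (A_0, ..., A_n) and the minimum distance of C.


Weight distribution: A_0 = 1, A_3 = 3, A_4 = 1, A_6 = 2, A_7 = 1. Minimum distance d = 3.

Enumerate all 2^3 = 8 messages m ∈ F_2^3.
For each, compute codeword c = mG in F_2^8, then tally its weight.
  m = 000 → c = 00000000, weight = 0.
  m = 100 → c = 00110010, weight = 3.
  m = 010 → c = 01000101, weight = 3.
  m = 110 → c = 01110111, weight = 6.
  m = 001 → c = 10101000, weight = 3.
  m = 101 → c = 10011010, weight = 4.
  m = 011 → c = 11101101, weight = 6.
  m = 111 → c = 11011111, weight = 7.
Tally weights:
  weight 0: 1 codewords.
  weight 3: 3 codewords.
  weight 4: 1 codewords.
  weight 6: 2 codewords.
  weight 7: 1 codewords.
Minimum distance d = smallest w > 0 with A_w > 0 = 3.
Sanity: Σ A_w = 8 = 2^3 = 8 ✓.


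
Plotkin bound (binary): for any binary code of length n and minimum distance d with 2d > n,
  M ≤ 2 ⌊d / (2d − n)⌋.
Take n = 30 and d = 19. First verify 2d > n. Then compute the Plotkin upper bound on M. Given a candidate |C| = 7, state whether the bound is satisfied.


Plotkin bound M ≤ 4; given |C| = 7 > bound (violated).

Check applicability: 2d = 38, n = 30.
2d − n = 8 > 0, so Plotkin applies.
Compute d/(2d−n) = 19/8 ≈ 2.3750.
⌊d/(2d−n)⌋ = 2.
Plotkin bound: M ≤ 2·2 = 4.
Given |C| = 7, check: VIOLATED.
This |C| is above the Plotkin bound, so no binary code with n = 30, d = 19 and 7 codewords exists.


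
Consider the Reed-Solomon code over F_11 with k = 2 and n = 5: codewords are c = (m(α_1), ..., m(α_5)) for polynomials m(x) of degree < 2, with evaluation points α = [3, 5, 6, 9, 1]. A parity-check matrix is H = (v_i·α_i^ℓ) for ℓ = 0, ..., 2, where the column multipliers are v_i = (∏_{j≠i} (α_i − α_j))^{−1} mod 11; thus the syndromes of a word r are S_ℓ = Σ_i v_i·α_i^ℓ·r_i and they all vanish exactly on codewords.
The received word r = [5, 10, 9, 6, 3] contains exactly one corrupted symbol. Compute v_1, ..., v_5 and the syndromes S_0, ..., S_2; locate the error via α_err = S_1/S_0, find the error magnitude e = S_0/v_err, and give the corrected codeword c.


S = (3, 9, 5), error at position 1, error magnitude e = 4, c = [1, 10, 9, 6, 3].

Step 1: column multipliers v_i = (∏_{j≠i}(α_i − α_j))^{−1} mod 11.
  i = 1 (α = 3): (3−5)(3−6)(3−9)(3−1) = (−2)·(−3)·(−6)·2 = −72 ≡ 5, so v_1 = 5^{−1} = 9 (mod 11).
  i = 2 (α = 5): (5−3)(5−6)(5−9)(5−1) = 2·(−1)·(−4)·4 = 32 ≡ 10, so v_2 = 10^{−1} = 10 (mod 11).
  i = 3 (α = 6): (6−3)(6−5)(6−9)(6−1) = 3·1·(−3)·5 = −45 ≡ 10, so v_3 = 10^{−1} = 10 (mod 11).
  i = 4 (α = 9): (9−3)(9−5)(9−6)(9−1) = 6·4·3·8 = 576 ≡ 4, so v_4 = 4^{−1} = 3 (mod 11).
  i = 5 (α = 1): (1−3)(1−5)(1−6)(1−9) = (−2)·(−4)·(−5)·(−8) = 320 ≡ 1, so v_5 = 1^{−1} = 1 (mod 11).
  v = [9, 10, 10, 3, 1].
Step 2: syndromes of r = [5, 10, 9, 6, 3] (all sums mod 11).
  S_0 = Σ v_i r_i = 9·5 + 10·10 + 10·9 + 3·6 + 1·3 = 256 ≡ 3.
  S_1 = Σ v_i α_i r_i = 9·3·5 + 10·5·10 + 10·6·9 + 3·9·6 + 1·1·3 = 1340 ≡ 9.
  α_i^2 mod 11 = [9, 3, 3, 4, 1].
  S_2 = Σ v_i α_i^2 r_i = 9·9·5 + 10·3·10 + 10·3·9 + 3·4·6 + 1·1·3 = 1050 ≡ 5.
  S = (3, 9, 5) ≠ 0, so r is not a codeword (an error is present).
Step 3: locate the error. For a single error e at position i, S_ℓ = v_i·e·α_i^ℓ, so α_err = S_1/S_0.
  S_0^{−1} = 3^{−1} = 4 (mod 11), so α_err = 9·4 = 36 ≡ 3 = α_1. Error position i = 1.
  Consistency check: S_2/S_1 = 5·5 = 25 ≡ 3 = α_err ✓ (single-error assumption holds).
Step 4: error magnitude e = S_0/v_1 = S_0·∏_{j≠1}(α_1 − α_j) = 3·5 = 15 ≡ 4 (mod 11).
Step 5: correct position 1: c_1 = r_1 − e = 5 − 4 ≡ 1 (mod 11). Hence c = [1, 10, 9, 6, 3].
  Check: interpolating c through the α_i gives m(x) = 4 + 10·x (degree < 2) with m(α_i) = c_i for every i, so c is indeed a codeword.


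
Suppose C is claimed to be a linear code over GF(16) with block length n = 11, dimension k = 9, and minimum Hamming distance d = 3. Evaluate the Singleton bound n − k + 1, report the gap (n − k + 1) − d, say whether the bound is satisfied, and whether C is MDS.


Singleton RHS = n − k + 1 = 3, slack = 0, bound satisfied, MDS.

Singleton bound: d ≤ n − k + 1.
Here n = 11, k = 9, so n − k + 1 = 3.
Given d = 3, check d ≤ 3: YES.
Slack = (n − k + 1) − d = 0.
The code is MDS (slack = 0).
Description: the claimed parameters are [11, 9, 3]_16; such a code would be MDS (meets Singleton bound).


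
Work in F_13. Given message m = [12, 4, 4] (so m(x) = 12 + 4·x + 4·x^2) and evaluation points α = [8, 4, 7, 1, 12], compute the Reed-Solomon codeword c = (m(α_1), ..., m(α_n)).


c = [1, 1, 2, 7, 12]

Message polynomial: m(x) = 12 + 4·x + 4·x^2 (mod 13).
For each evaluation point α_i, compute m(α_i) mod 13:
  α_1 = 8: Horner steps 4 → 10 → 1, so m(8) = 1.
  α_2 = 4: Horner steps 4 → 7 → 1, so m(4) = 1.
  α_3 = 7: Horner steps 4 → 6 → 2, so m(7) = 2.
  α_4 = 1: Horner steps 4 → 8 → 7, so m(1) = 7.
  α_5 = 12: Horner steps 4 → 0 → 12, so m(12) = 12.
Codeword c = [1, 1, 2, 7, 12] ∈ F_13^5.


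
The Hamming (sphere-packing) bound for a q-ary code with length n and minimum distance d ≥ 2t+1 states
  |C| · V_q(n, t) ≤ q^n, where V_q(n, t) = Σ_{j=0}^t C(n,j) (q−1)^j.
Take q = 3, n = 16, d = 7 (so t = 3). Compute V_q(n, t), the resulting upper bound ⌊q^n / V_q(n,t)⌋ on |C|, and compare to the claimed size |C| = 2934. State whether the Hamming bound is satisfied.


V_q(n, t) = 4993, q^n = 43046721, Hamming bound = 8621, |C| = 2934 ≤ bound (satisfied).

Step 1: Compute V_q(n, t) = Σ_{j=0}^3 C(n, j) (q−1)^j.
  j = 0: C(16,0)·(2)^0 = 1·1 = 1.
  j = 1: C(16,1)·(2)^1 = 16·2 = 32.
  j = 2: C(16,2)·(2)^2 = 120·4 = 480.
  j = 3: C(16,3)·(2)^3 = 560·8 = 4480.
  V_q(n, t) = 1 + 32 + 480 + 4480 = 4993.
Step 2: q^n = 3^16 = 43046721.
Step 3: Hamming bound ⌊q^n / V_q(n,t)⌋ = ⌊43046721/4993⌋ = 8621.
Step 4: Compare |C| = 2934 to 8621: satisfied.
The claimed |C| lies below the Hamming bound.


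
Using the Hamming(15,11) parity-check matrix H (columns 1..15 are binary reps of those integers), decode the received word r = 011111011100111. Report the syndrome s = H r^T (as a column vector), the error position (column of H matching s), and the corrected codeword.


s = (0, 0, 0, 1)^T, error position = 1, corrected codeword c = 111111011100111

Compute s = H r^T mod 2 one row at a time:
  s_1 = 1 + 1 + 1 + 0 + 0 + 1 + 1 + 1 = 6 ≡ 0 (mod 2).
  s_2 = 1 + 1 + 1 + 0 + 0 + 1 + 1 + 1 = 6 ≡ 0 (mod 2).
  s_3 = 1 + 1 + 1 + 0 + 1 + 0 + 1 + 1 = 6 ≡ 0 (mod 2).
  s_4 = 0 + 1 + 1 + 0 + 1 + 0 + 1 + 1 = 5 ≡ 1 (mod 2).
s = (0, 0, 0, 1)^T — this equals column 1 of H (binary 0001), so error is at position 1.
Correct: flip bit 1 of r = 011111011100111 to get c = 111111011100111.


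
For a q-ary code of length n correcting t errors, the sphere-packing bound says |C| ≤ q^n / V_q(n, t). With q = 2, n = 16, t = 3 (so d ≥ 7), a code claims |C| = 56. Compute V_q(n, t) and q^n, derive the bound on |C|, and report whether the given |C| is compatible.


V_q(n, t) = 697, q^n = 65536, Hamming bound = 94, |C| = 56 ≤ bound (satisfied).

Step 1: Compute V_q(n, t) = Σ_{j=0}^3 C(n, j) (q−1)^j.
  j = 0: C(16,0)·(1)^0 = 1·1 = 1.
  j = 1: C(16,1)·(1)^1 = 16·1 = 16.
  j = 2: C(16,2)·(1)^2 = 120·1 = 120.
  j = 3: C(16,3)·(1)^3 = 560·1 = 560.
  V_q(n, t) = 1 + 16 + 120 + 560 = 697.
Step 2: q^n = 2^16 = 65536.
Step 3: Hamming bound ⌊q^n / V_q(n,t)⌋ = ⌊65536/697⌋ = 94.
Step 4: Compare |C| = 56 to 94: satisfied.
The claimed |C| lies below the Hamming bound.


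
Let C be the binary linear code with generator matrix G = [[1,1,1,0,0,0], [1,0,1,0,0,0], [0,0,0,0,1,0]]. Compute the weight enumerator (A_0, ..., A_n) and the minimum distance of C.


Weight distribution: A_0 = 1, A_1 = 2, A_2 = 2, A_3 = 2, A_4 = 1. Minimum distance d = 1.

Enumerate all 2^3 = 8 messages m ∈ F_2^3.
For each, compute codeword c = mG in F_2^6, then tally its weight.
  m = 000 → c = 000000, weight = 0.
  m = 100 → c = 111000, weight = 3.
  m = 010 → c = 101000, weight = 2.
  m = 110 → c = 010000, weight = 1.
  m = 001 → c = 000010, weight = 1.
  m = 101 → c = 111010, weight = 4.
  m = 011 → c = 101010, weight = 3.
  m = 111 → c = 010010, weight = 2.
Tally weights:
  weight 0: 1 codewords.
  weight 1: 2 codewords.
  weight 2: 2 codewords.
  weight 3: 2 codewords.
  weight 4: 1 codewords.
Minimum distance d = smallest w > 0 with A_w > 0 = 1.
Sanity: Σ A_w = 8 = 2^3 = 8 ✓.


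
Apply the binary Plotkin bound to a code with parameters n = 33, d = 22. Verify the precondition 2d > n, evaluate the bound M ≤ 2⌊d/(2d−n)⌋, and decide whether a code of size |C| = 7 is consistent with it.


Plotkin bound M ≤ 4; given |C| = 7 > bound (violated).

Check applicability: 2d = 44, n = 33.
2d − n = 11 > 0, so Plotkin applies.
Compute d/(2d−n) = 22/11 ≈ 2.0000.
⌊d/(2d−n)⌋ = 2.
Plotkin bound: M ≤ 2·2 = 4.
Given |C| = 7, check: VIOLATED.
This |C| is above the Plotkin bound, so no binary code with n = 33, d = 22 and 7 codewords exists.


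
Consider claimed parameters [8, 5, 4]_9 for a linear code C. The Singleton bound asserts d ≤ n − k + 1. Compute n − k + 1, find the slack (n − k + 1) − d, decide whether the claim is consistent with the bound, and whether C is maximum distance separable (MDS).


Singleton RHS = n − k + 1 = 4, slack = 0, bound satisfied, MDS.

Singleton bound: d ≤ n − k + 1.
Here n = 8, k = 5, so n − k + 1 = 4.
Given d = 4, check d ≤ 4: YES.
Slack = (n − k + 1) − d = 0.
The code is MDS (slack = 0).
Description: the claimed parameters are [8, 5, 4]_9; such a code would be MDS (meets Singleton bound).


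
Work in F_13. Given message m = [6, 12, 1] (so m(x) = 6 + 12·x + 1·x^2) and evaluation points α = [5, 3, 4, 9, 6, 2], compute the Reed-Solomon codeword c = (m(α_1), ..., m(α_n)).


c = [0, 12, 5, 0, 10, 8]

Message polynomial: m(x) = 6 + 12·x + 1·x^2 (mod 13).
For each evaluation point α_i, compute m(α_i) mod 13:
  α_1 = 5: Horner steps 1 → 4 → 0, so m(5) = 0.
  α_2 = 3: Horner steps 1 → 2 → 12, so m(3) = 12.
  α_3 = 4: Horner steps 1 → 3 → 5, so m(4) = 5.
  α_4 = 9: Horner steps 1 → 8 → 0, so m(9) = 0.
  α_5 = 6: Horner steps 1 → 5 → 10, so m(6) = 10.
  α_6 = 2: Horner steps 1 → 1 → 8, so m(2) = 8.
Codeword c = [0, 12, 5, 0, 10, 8] ∈ F_13^6.


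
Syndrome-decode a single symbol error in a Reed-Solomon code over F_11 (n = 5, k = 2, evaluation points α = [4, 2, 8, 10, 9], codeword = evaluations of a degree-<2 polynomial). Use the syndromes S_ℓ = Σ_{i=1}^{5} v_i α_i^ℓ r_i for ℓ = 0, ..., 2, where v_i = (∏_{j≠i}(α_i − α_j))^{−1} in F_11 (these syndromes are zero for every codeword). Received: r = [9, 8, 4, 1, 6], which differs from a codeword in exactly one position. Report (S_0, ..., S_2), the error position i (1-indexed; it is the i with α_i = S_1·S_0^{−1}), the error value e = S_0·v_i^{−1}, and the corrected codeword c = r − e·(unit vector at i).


S = (1, 8, 9), error at position 3, error magnitude e = 4, c = [9, 8, 0, 1, 6].

Step 1: column multipliers v_i = (∏_{j≠i}(α_i − α_j))^{−1} mod 11.
  i = 1 (α = 4): (4−2)(4−8)(4−10)(4−9) = 2·(−4)·(−6)·(−5) = −240 ≡ 2, so v_1 = 2^{−1} = 6 (mod 11).
  i = 2 (α = 2): (2−4)(2−8)(2−10)(2−9) = (−2)·(−6)·(−8)·(−7) = 672 ≡ 1, so v_2 = 1^{−1} = 1 (mod 11).
  i = 3 (α = 8): (8−4)(8−2)(8−10)(8−9) = 4·6·(−2)·(−1) = 48 ≡ 4, so v_3 = 4^{−1} = 3 (mod 11).
  i = 4 (α = 10): (10−4)(10−2)(10−8)(10−9) = 6·8·2·1 = 96 ≡ 8, so v_4 = 8^{−1} = 7 (mod 11).
  i = 5 (α = 9): (9−4)(9−2)(9−8)(9−10) = 5·7·1·(−1) = −35 ≡ 9, so v_5 = 9^{−1} = 5 (mod 11).
  v = [6, 1, 3, 7, 5].
Step 2: syndromes of r = [9, 8, 4, 1, 6] (all sums mod 11).
  S_0 = Σ v_i r_i = 6·9 + 1·8 + 3·4 + 7·1 + 5·6 = 111 ≡ 1.
  S_1 = Σ v_i α_i r_i = 6·4·9 + 1·2·8 + 3·8·4 + 7·10·1 + 5·9·6 = 668 ≡ 8.
  α_i^2 mod 11 = [5, 4, 9, 1, 4].
  S_2 = Σ v_i α_i^2 r_i = 6·5·9 + 1·4·8 + 3·9·4 + 7·1·1 + 5·4·6 = 537 ≡ 9.
  S = (1, 8, 9) ≠ 0, so r is not a codeword (an error is present).
Step 3: locate the error. For a single error e at position i, S_ℓ = v_i·e·α_i^ℓ, so α_err = S_1/S_0.
  S_0^{−1} = 1^{−1} = 1 (mod 11), so α_err = 8·1 = 8 ≡ 8 = α_3. Error position i = 3.
  Consistency check: S_2/S_1 = 9·7 = 63 ≡ 8 = α_err ✓ (single-error assumption holds).
Step 4: error magnitude e = S_0/v_3 = S_0·∏_{j≠3}(α_3 − α_j) = 1·4 = 4 ≡ 4 (mod 11).
Step 5: correct position 3: c_3 = r_3 − e = 4 − 4 ≡ 0 (mod 11). Hence c = [9, 8, 0, 1, 6].
  Check: interpolating c through the α_i gives m(x) = 7 + 6·x (degree < 2) with m(α_i) = c_i for every i, so c is indeed a codeword.


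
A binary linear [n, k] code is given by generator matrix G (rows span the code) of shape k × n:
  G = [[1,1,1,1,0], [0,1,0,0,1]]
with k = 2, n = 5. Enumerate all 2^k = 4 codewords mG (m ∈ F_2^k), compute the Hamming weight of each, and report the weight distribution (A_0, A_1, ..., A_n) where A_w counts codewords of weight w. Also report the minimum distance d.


Weight distribution: A_0 = 1, A_2 = 1, A_4 = 2. Minimum distance d = 2.

Enumerate all 2^2 = 4 messages m ∈ F_2^2.
For each, compute codeword c = mG in F_2^5, then tally its weight.
  m = 00 → c = 00000, weight = 0.
  m = 10 → c = 11110, weight = 4.
  m = 01 → c = 01001, weight = 2.
  m = 11 → c = 10111, weight = 4.
Tally weights:
  weight 0: 1 codewords.
  weight 2: 1 codewords.
  weight 4: 2 codewords.
Minimum distance d = smallest w > 0 with A_w > 0 = 2.
Sanity: Σ A_w = 4 = 2^2 = 4 ✓.


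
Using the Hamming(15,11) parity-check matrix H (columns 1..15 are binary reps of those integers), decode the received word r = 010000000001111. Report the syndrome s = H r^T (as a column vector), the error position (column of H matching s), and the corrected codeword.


s = (0, 0, 1, 0)^T, error position = 2, corrected codeword c = 000000000001111

Compute s = H r^T mod 2 one row at a time:
  s_1 = 0 + 0 + 0 + 0 + 1 + 1 + 1 + 1 = 4 ≡ 0 (mod 2).
  s_2 = 0 + 0 + 0 + 0 + 1 + 1 + 1 + 1 = 4 ≡ 0 (mod 2).
  s_3 = 1 + 0 + 0 + 0 + 0 + 0 + 1 + 1 = 3 ≡ 1 (mod 2).
  s_4 = 0 + 0 + 0 + 0 + 0 + 0 + 1 + 1 = 2 ≡ 0 (mod 2).
s = (0, 0, 1, 0)^T — this equals column 2 of H (binary 0010), so error is at position 2.
Correct: flip bit 2 of r = 010000000001111 to get c = 000000000001111.


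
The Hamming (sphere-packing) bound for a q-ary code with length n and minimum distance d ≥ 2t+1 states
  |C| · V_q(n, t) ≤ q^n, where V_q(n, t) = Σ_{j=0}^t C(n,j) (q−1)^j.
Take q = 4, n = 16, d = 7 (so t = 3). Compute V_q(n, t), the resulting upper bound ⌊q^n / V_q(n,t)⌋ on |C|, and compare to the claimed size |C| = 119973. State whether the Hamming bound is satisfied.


V_q(n, t) = 16249, q^n = 4294967296, Hamming bound = 264321, |C| = 119973 ≤ bound (satisfied).

Step 1: Compute V_q(n, t) = Σ_{j=0}^3 C(n, j) (q−1)^j.
  j = 0: C(16,0)·(3)^0 = 1·1 = 1.
  j = 1: C(16,1)·(3)^1 = 16·3 = 48.
  j = 2: C(16,2)·(3)^2 = 120·9 = 1080.
  j = 3: C(16,3)·(3)^3 = 560·27 = 15120.
  V_q(n, t) = 1 + 48 + 1080 + 15120 = 16249.
Step 2: q^n = 4^16 = 4294967296.
Step 3: Hamming bound ⌊q^n / V_q(n,t)⌋ = ⌊4294967296/16249⌋ = 264321.
Step 4: Compare |C| = 119973 to 264321: satisfied.
The claimed |C| lies below the Hamming bound.


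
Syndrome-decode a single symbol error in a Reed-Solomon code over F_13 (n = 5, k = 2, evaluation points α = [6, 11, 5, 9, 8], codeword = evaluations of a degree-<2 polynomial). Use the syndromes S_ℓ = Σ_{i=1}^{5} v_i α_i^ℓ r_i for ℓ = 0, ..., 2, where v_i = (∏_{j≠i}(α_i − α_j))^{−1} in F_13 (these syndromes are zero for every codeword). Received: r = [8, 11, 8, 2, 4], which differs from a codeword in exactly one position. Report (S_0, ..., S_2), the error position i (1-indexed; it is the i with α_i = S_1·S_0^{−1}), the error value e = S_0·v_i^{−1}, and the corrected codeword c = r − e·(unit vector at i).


S = (9, 6, 4), error at position 3, error magnitude e = 11, c = [8, 11, 10, 2, 4].

Step 1: column multipliers v_i = (∏_{j≠i}(α_i − α_j))^{−1} mod 13.
  i = 1 (α = 6): (6−11)(6−5)(6−9)(6−8) = (−5)·1·(−3)·(−2) = −30 ≡ 9, so v_1 = 9^{−1} = 3 (mod 13).
  i = 2 (α = 11): (11−6)(11−5)(11−9)(11−8) = 5·6·2·3 = 180 ≡ 11, so v_2 = 11^{−1} = 6 (mod 13).
  i = 3 (α = 5): (5−6)(5−11)(5−9)(5−8) = (−1)·(−6)·(−4)·(−3) = 72 ≡ 7, so v_3 = 7^{−1} = 2 (mod 13).
  i = 4 (α = 9): (9−6)(9−11)(9−5)(9−8) = 3·(−2)·4·1 = −24 ≡ 2, so v_4 = 2^{−1} = 7 (mod 13).
  i = 5 (α = 8): (8−6)(8−11)(8−5)(8−9) = 2·(−3)·3·(−1) = 18 ≡ 5, so v_5 = 5^{−1} = 8 (mod 13).
  v = [3, 6, 2, 7, 8].
Step 2: syndromes of r = [8, 11, 8, 2, 4] (all sums mod 13).
  S_0 = Σ v_i r_i = 3·8 + 6·11 + 2·8 + 7·2 + 8·4 = 152 ≡ 9.
  S_1 = Σ v_i α_i r_i = 3·6·8 + 6·11·11 + 2·5·8 + 7·9·2 + 8·8·4 = 1332 ≡ 6.
  α_i^2 mod 13 = [10, 4, 12, 3, 12].
  S_2 = Σ v_i α_i^2 r_i = 3·10·8 + 6·4·11 + 2·12·8 + 7·3·2 + 8·12·4 = 1122 ≡ 4.
  S = (9, 6, 4) ≠ 0, so r is not a codeword (an error is present).
Step 3: locate the error. For a single error e at position i, S_ℓ = v_i·e·α_i^ℓ, so α_err = S_1/S_0.
  S_0^{−1} = 9^{−1} = 3 (mod 13), so α_err = 6·3 = 18 ≡ 5 = α_3. Error position i = 3.
  Consistency check: S_2/S_1 = 4·11 = 44 ≡ 5 = α_err ✓ (single-error assumption holds).
Step 4: error magnitude e = S_0/v_3 = S_0·∏_{j≠3}(α_3 − α_j) = 9·7 = 63 ≡ 11 (mod 13).
Step 5: correct position 3: c_3 = r_3 − e = 8 − 11 ≡ 10 (mod 13). Hence c = [8, 11, 10, 2, 4].
  Check: interpolating c through the α_i gives m(x) = 7 + 11·x (degree < 2) with m(α_i) = c_i for every i, so c is indeed a codeword.


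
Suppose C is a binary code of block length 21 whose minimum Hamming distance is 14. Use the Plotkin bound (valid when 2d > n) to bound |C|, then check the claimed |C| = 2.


Plotkin bound M ≤ 4; given |C| = 2 ≤ bound (satisfied).

Check applicability: 2d = 28, n = 21.
2d − n = 7 > 0, so Plotkin applies.
Compute d/(2d−n) = 14/7 ≈ 2.0000.
⌊d/(2d−n)⌋ = 2.
Plotkin bound: M ≤ 2·2 = 4.
Given |C| = 2, check: satisfied.
This |C| is below the Plotkin bound.


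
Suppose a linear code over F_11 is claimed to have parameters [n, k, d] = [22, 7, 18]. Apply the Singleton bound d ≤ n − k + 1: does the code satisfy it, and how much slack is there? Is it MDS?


Singleton RHS = n − k + 1 = 16, slack = -2, bound violated (no such code; not MDS).

Singleton bound: d ≤ n − k + 1.
Here n = 22, k = 7, so n − k + 1 = 16.
Given d = 18, check d ≤ 16: NO.
Slack = (n − k + 1) − d = -2.
The slack is negative: d = 18 exceeds n − k + 1 = 16 by 2, so the Singleton bound is violated and no linear [22, 7, 18]_11 code can exist. In particular it is not MDS (MDS requires d = n − k + 1 exactly).
Description: the claimed parameters are [22, 7, 18]_11; such a code would be impossible (violates the Singleton bound).


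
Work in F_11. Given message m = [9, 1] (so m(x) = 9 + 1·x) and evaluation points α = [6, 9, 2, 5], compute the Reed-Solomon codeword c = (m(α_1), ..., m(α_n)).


c = [4, 7, 0, 3]

Message polynomial: m(x) = 9 + 1·x (mod 11).
For each evaluation point α_i, compute m(α_i) mod 11:
  α_1 = 6: Horner steps 1 → 4, so m(6) = 4.
  α_2 = 9: Horner steps 1 → 7, so m(9) = 7.
  α_3 = 2: Horner steps 1 → 0, so m(2) = 0.
  α_4 = 5: Horner steps 1 → 3, so m(5) = 3.
Codeword c = [4, 7, 0, 3] ∈ F_11^4.


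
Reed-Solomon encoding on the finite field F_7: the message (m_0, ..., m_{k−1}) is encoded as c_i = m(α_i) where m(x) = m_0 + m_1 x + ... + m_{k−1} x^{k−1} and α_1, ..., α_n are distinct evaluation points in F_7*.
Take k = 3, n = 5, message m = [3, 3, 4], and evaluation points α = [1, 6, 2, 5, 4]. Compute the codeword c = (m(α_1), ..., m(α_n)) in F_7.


c = [3, 4, 4, 6, 2]

Message polynomial: m(x) = 3 + 3·x + 4·x^2 (mod 7).
For each evaluation point α_i, compute m(α_i) mod 7:
  α_1 = 1: Horner steps 4 → 0 → 3, so m(1) = 3.
  α_2 = 6: Horner steps 4 → 6 → 4, so m(6) = 4.
  α_3 = 2: Horner steps 4 → 4 → 4, so m(2) = 4.
  α_4 = 5: Horner steps 4 → 2 → 6, so m(5) = 6.
  α_5 = 4: Horner steps 4 → 5 → 2, so m(4) = 2.
Codeword c = [3, 4, 4, 6, 2] ∈ F_7^5.


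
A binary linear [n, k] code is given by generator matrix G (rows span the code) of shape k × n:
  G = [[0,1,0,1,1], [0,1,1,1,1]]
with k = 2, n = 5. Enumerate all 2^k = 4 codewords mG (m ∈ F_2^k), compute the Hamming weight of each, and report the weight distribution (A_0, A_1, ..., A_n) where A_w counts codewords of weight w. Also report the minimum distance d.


Weight distribution: A_0 = 1, A_1 = 1, A_3 = 1, A_4 = 1. Minimum distance d = 1.

Enumerate all 2^2 = 4 messages m ∈ F_2^2.
For each, compute codeword c = mG in F_2^5, then tally its weight.
  m = 00 → c = 00000, weight = 0.
  m = 10 → c = 01011, weight = 3.
  m = 01 → c = 01111, weight = 4.
  m = 11 → c = 00100, weight = 1.
Tally weights:
  weight 0: 1 codewords.
  weight 1: 1 codewords.
  weight 3: 1 codewords.
  weight 4: 1 codewords.
Minimum distance d = smallest w > 0 with A_w > 0 = 1.
Sanity: Σ A_w = 4 = 2^2 = 4 ✓.


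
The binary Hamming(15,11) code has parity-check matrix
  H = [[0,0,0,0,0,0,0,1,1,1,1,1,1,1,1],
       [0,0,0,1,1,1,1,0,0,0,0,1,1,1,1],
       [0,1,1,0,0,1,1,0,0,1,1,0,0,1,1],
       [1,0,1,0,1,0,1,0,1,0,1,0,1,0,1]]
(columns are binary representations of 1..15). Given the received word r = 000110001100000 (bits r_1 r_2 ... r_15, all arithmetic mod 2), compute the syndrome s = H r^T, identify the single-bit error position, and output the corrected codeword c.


s = (0, 0, 1, 0)^T, error position = 2, corrected codeword c = 010110001100000

Compute s = H r^T mod 2 one row at a time:
  s_1 = 0 + 1 + 1 + 0 + 0 + 0 + 0 + 0 = 2 ≡ 0 (mod 2).
  s_2 = 1 + 1 + 0 + 0 + 0 + 0 + 0 + 0 = 2 ≡ 0 (mod 2).
  s_3 = 0 + 0 + 0 + 0 + 1 + 0 + 0 + 0 = 1 ≡ 1 (mod 2).
  s_4 = 0 + 0 + 1 + 0 + 1 + 0 + 0 + 0 = 2 ≡ 0 (mod 2).
s = (0, 0, 1, 0)^T — this equals column 2 of H (binary 0010), so error is at position 2.
Correct: flip bit 2 of r = 000110001100000 to get c = 010110001100000.


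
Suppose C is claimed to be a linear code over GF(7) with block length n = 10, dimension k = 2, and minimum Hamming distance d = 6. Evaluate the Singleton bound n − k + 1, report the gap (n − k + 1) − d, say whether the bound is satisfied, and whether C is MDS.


Singleton RHS = n − k + 1 = 9, slack = 3, bound satisfied, not MDS.

Singleton bound: d ≤ n − k + 1.
Here n = 10, k = 2, so n − k + 1 = 9.
Given d = 6, check d ≤ 9: YES.
Slack = (n − k + 1) − d = 3.
The code is NOT MDS (slack = 3 > 0).
Description: the claimed parameters are [10, 2, 6]_7; such a code would be non-MDS.


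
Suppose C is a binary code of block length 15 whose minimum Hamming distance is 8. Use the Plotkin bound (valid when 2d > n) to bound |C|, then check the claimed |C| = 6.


Plotkin bound M ≤ 16; given |C| = 6 ≤ bound (satisfied).

Check applicability: 2d = 16, n = 15.
2d − n = 1 > 0, so Plotkin applies.
Compute d/(2d−n) = 8/1 ≈ 8.0000.
⌊d/(2d−n)⌋ = 8.
Plotkin bound: M ≤ 2·8 = 16.
Given |C| = 6, check: satisfied.
This |C| is below the Plotkin bound.


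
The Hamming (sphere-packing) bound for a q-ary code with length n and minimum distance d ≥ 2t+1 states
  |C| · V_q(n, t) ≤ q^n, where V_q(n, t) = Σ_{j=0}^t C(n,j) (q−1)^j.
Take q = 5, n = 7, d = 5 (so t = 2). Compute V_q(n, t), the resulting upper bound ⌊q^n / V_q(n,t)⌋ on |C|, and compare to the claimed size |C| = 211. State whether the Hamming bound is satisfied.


V_q(n, t) = 365, q^n = 78125, Hamming bound = 214, |C| = 211 ≤ bound (satisfied).

Step 1: Compute V_q(n, t) = Σ_{j=0}^2 C(n, j) (q−1)^j.
  j = 0: C(7,0)·(4)^0 = 1·1 = 1.
  j = 1: C(7,1)·(4)^1 = 7·4 = 28.
  j = 2: C(7,2)·(4)^2 = 21·16 = 336.
  V_q(n, t) = 1 + 28 + 336 = 365.
Step 2: q^n = 5^7 = 78125.
Step 3: Hamming bound ⌊q^n / V_q(n,t)⌋ = ⌊78125/365⌋ = 214.
Step 4: Compare |C| = 211 to 214: satisfied.
The claimed |C| lies below the Hamming bound.


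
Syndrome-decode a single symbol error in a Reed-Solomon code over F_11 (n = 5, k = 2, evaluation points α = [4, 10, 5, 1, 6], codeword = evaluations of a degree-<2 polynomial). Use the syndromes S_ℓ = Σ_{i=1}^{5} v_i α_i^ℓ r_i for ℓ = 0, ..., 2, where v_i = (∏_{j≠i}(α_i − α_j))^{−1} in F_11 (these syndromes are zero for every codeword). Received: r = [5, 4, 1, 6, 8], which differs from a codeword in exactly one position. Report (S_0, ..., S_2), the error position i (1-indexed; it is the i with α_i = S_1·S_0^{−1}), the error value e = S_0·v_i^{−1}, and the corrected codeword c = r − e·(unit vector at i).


S = (6, 5, 6), error at position 2, error magnitude e = 1, c = [5, 3, 1, 6, 8].

Step 1: column multipliers v_i = (∏_{j≠i}(α_i − α_j))^{−1} mod 11.
  i = 1 (α = 4): (4−10)(4−5)(4−1)(4−6) = (−6)·(−1)·3·(−2) = −36 ≡ 8, so v_1 = 8^{−1} = 7 (mod 11).
  i = 2 (α = 10): (10−4)(10−5)(10−1)(10−6) = 6·5·9·4 = 1080 ≡ 2, so v_2 = 2^{−1} = 6 (mod 11).
  i = 3 (α = 5): (5−4)(5−10)(5−1)(5−6) = 1·(−5)·4·(−1) = 20 ≡ 9, so v_3 = 9^{−1} = 5 (mod 11).
  i = 4 (α = 1): (1−4)(1−10)(1−5)(1−6) = (−3)·(−9)·(−4)·(−5) = 540 ≡ 1, so v_4 = 1^{−1} = 1 (mod 11).
  i = 5 (α = 6): (6−4)(6−10)(6−5)(6−1) = 2·(−4)·1·5 = −40 ≡ 4, so v_5 = 4^{−1} = 3 (mod 11).
  v = [7, 6, 5, 1, 3].
Step 2: syndromes of r = [5, 4, 1, 6, 8] (all sums mod 11).
  S_0 = Σ v_i r_i = 7·5 + 6·4 + 5·1 + 1·6 + 3·8 = 94 ≡ 6.
  S_1 = Σ v_i α_i r_i = 7·4·5 + 6·10·4 + 5·5·1 + 1·1·6 + 3·6·8 = 555 ≡ 5.
  α_i^2 mod 11 = [5, 1, 3, 1, 3].
  S_2 = Σ v_i α_i^2 r_i = 7·5·5 + 6·1·4 + 5·3·1 + 1·1·6 + 3·3·8 = 292 ≡ 6.
  S = (6, 5, 6) ≠ 0, so r is not a codeword (an error is present).
Step 3: locate the error. For a single error e at position i, S_ℓ = v_i·e·α_i^ℓ, so α_err = S_1/S_0.
  S_0^{−1} = 6^{−1} = 2 (mod 11), so α_err = 5·2 = 10 ≡ 10 = α_2. Error position i = 2.
  Consistency check: S_2/S_1 = 6·9 = 54 ≡ 10 = α_err ✓ (single-error assumption holds).
Step 4: error magnitude e = S_0/v_2 = S_0·∏_{j≠2}(α_2 − α_j) = 6·2 = 12 ≡ 1 (mod 11).
Step 5: correct position 2: c_2 = r_2 − e = 4 − 1 ≡ 3 (mod 11). Hence c = [5, 3, 1, 6, 8].
  Check: interpolating c through the α_i gives m(x) = 10 + 7·x (degree < 2) with m(α_i) = c_i for every i, so c is indeed a codeword.


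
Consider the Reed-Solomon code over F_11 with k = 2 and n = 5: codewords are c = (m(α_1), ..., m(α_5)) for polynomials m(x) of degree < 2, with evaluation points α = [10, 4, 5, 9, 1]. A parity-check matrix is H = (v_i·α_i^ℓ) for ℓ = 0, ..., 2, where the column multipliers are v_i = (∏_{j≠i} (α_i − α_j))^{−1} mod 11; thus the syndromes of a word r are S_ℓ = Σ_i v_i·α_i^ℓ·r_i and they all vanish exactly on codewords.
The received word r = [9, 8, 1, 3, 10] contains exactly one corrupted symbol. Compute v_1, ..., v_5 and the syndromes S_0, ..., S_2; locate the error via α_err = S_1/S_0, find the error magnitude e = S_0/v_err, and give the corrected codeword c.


S = (10, 7, 6), error at position 2, error magnitude e = 2, c = [9, 6, 1, 3, 10].

Step 1: column multipliers v_i = (∏_{j≠i}(α_i − α_j))^{−1} mod 11.
  i = 1 (α = 10): (10−4)(10−5)(10−9)(10−1) = 6·5·1·9 = 270 ≡ 6, so v_1 = 6^{−1} = 2 (mod 11).
  i = 2 (α = 4): (4−10)(4−5)(4−9)(4−1) = (−6)·(−1)·(−5)·3 = −90 ≡ 9, so v_2 = 9^{−1} = 5 (mod 11).
  i = 3 (α = 5): (5−10)(5−4)(5−9)(5−1) = (−5)·1·(−4)·4 = 80 ≡ 3, so v_3 = 3^{−1} = 4 (mod 11).
  i = 4 (α = 9): (9−10)(9−4)(9−5)(9−1) = (−1)·5·4·8 = −160 ≡ 5, so v_4 = 5^{−1} = 9 (mod 11).
  i = 5 (α = 1): (1−10)(1−4)(1−5)(1−9) = (−9)·(−3)·(−4)·(−8) = 864 ≡ 6, so v_5 = 6^{−1} = 2 (mod 11).
  v = [2, 5, 4, 9, 2].
Step 2: syndromes of r = [9, 8, 1, 3, 10] (all sums mod 11).
  S_0 = Σ v_i r_i = 2·9 + 5·8 + 4·1 + 9·3 + 2·10 = 109 ≡ 10.
  S_1 = Σ v_i α_i r_i = 2·10·9 + 5·4·8 + 4·5·1 + 9·9·3 + 2·1·10 = 623 ≡ 7.
  α_i^2 mod 11 = [1, 5, 3, 4, 1].
  S_2 = Σ v_i α_i^2 r_i = 2·1·9 + 5·5·8 + 4·3·1 + 9·4·3 + 2·1·10 = 358 ≡ 6.
  S = (10, 7, 6) ≠ 0, so r is not a codeword (an error is present).
Step 3: locate the error. For a single error e at position i, S_ℓ = v_i·e·α_i^ℓ, so α_err = S_1/S_0.
  S_0^{−1} = 10^{−1} = 10 (mod 11), so α_err = 7·10 = 70 ≡ 4 = α_2. Error position i = 2.
  Consistency check: S_2/S_1 = 6·8 = 48 ≡ 4 = α_err ✓ (single-error assumption holds).
Step 4: error magnitude e = S_0/v_2 = S_0·∏_{j≠2}(α_2 − α_j) = 10·9 = 90 ≡ 2 (mod 11).
Step 5: correct position 2: c_2 = r_2 − e = 8 − 2 ≡ 6 (mod 11). Hence c = [9, 6, 1, 3, 10].
  Check: interpolating c through the α_i gives m(x) = 4 + 6·x (degree < 2) with m(α_i) = c_i for every i, so c is indeed a codeword.


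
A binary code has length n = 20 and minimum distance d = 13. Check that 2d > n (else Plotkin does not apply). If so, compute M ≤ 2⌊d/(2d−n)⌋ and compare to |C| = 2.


Plotkin bound M ≤ 4; given |C| = 2 ≤ bound (satisfied).

Check applicability: 2d = 26, n = 20.
2d − n = 6 > 0, so Plotkin applies.
Compute d/(2d−n) = 13/6 ≈ 2.1667.
⌊d/(2d−n)⌋ = 2.
Plotkin bound: M ≤ 2·2 = 4.
Given |C| = 2, check: satisfied.
This |C| is below the Plotkin bound.


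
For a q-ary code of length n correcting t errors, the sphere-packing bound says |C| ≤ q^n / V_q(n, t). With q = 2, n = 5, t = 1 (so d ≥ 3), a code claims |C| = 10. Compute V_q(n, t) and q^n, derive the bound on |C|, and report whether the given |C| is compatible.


V_q(n, t) = 6, q^n = 32, Hamming bound = 5, |C| = 10 > bound (violated).

Step 1: Compute V_q(n, t) = Σ_{j=0}^1 C(n, j) (q−1)^j.
  j = 0: C(5,0)·(1)^0 = 1·1 = 1.
  j = 1: C(5,1)·(1)^1 = 5·1 = 5.
  V_q(n, t) = 1 + 5 = 6.
Step 2: q^n = 2^5 = 32.
Step 3: Hamming bound ⌊q^n / V_q(n,t)⌋ = ⌊32/6⌋ = 5.
Step 4: Compare |C| = 10 to 5: violated.
The claimed |C| lies above the Hamming bound, so no 2-ary code of length 5 with d ≥ 3 can have 10 codewords.


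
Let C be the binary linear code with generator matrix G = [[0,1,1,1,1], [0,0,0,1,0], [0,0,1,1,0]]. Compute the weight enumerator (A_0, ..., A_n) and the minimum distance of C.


Weight distribution: A_0 = 1, A_1 = 2, A_2 = 2, A_3 = 2, A_4 = 1. Minimum distance d = 1.

Enumerate all 2^3 = 8 messages m ∈ F_2^3.
For each, compute codeword c = mG in F_2^5, then tally its weight.
  m = 000 → c = 00000, weight = 0.
  m = 100 → c = 01111, weight = 4.
  m = 010 → c = 00010, weight = 1.
  m = 110 → c = 01101, weight = 3.
  m = 001 → c = 00110, weight = 2.
  m = 101 → c = 01001, weight = 2.
  m = 011 → c = 00100, weight = 1.
  m = 111 → c = 01011, weight = 3.
Tally weights:
  weight 0: 1 codewords.
  weight 1: 2 codewords.
  weight 2: 2 codewords.
  weight 3: 2 codewords.
  weight 4: 1 codewords.
Minimum distance d = smallest w > 0 with A_w > 0 = 1.
Sanity: Σ A_w = 8 = 2^3 = 8 ✓.


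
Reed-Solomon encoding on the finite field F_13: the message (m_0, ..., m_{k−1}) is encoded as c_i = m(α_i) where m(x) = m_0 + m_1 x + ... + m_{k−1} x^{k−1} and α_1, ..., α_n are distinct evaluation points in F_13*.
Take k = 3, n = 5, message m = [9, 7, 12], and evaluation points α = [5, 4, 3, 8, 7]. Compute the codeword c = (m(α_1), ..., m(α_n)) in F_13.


c = [6, 8, 8, 1, 9]

Message polynomial: m(x) = 9 + 7·x + 12·x^2 (mod 13).
For each evaluation point α_i, compute m(α_i) mod 13:
  α_1 = 5: Horner steps 12 → 2 → 6, so m(5) = 6.
  α_2 = 4: Horner steps 12 → 3 → 8, so m(4) = 8.
  α_3 = 3: Horner steps 12 → 4 → 8, so m(3) = 8.
  α_4 = 8: Horner steps 12 → 12 → 1, so m(8) = 1.
  α_5 = 7: Horner steps 12 → 0 → 9, so m(7) = 9.
Codeword c = [6, 8, 8, 1, 9] ∈ F_13^5.


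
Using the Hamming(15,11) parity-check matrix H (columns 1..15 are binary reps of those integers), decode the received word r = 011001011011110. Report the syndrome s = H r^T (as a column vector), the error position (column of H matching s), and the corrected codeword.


s = (0, 0, 1, 0)^T, error position = 2, corrected codeword c = 001001011011110

Compute s = H r^T mod 2 one row at a time:
  s_1 = 1 + 1 + 0 + 1 + 1 + 1 + 1 + 0 = 6 ≡ 0 (mod 2).
  s_2 = 0 + 0 + 1 + 0 + 1 + 1 + 1 + 0 = 4 ≡ 0 (mod 2).
  s_3 = 1 + 1 + 1 + 0 + 0 + 1 + 1 + 0 = 5 ≡ 1 (mod 2).
  s_4 = 0 + 1 + 0 + 0 + 1 + 1 + 1 + 0 = 4 ≡ 0 (mod 2).
s = (0, 0, 1, 0)^T — this equals column 2 of H (binary 0010), so error is at position 2.
Correct: flip bit 2 of r = 011001011011110 to get c = 001001011011110.


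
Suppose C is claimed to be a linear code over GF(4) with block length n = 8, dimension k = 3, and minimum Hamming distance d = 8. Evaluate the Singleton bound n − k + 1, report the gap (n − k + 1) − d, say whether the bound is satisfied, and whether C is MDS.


Singleton RHS = n − k + 1 = 6, slack = -2, bound violated (no such code; not MDS).

Singleton bound: d ≤ n − k + 1.
Here n = 8, k = 3, so n − k + 1 = 6.
Given d = 8, check d ≤ 6: NO.
Slack = (n − k + 1) − d = -2.
The slack is negative: d = 8 exceeds n − k + 1 = 6 by 2, so the Singleton bound is violated and no linear [8, 3, 8]_4 code can exist. In particular it is not MDS (MDS requires d = n − k + 1 exactly).
Description: the claimed parameters are [8, 3, 8]_4; such a code would be impossible (violates the Singleton bound).


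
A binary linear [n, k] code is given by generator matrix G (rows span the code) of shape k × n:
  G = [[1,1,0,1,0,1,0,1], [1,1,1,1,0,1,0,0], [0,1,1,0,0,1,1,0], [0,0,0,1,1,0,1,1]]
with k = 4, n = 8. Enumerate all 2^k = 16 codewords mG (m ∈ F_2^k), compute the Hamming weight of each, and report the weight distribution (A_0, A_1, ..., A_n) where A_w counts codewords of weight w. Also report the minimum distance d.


Weight distribution: A_0 = 1, A_2 = 1, A_3 = 3, A_4 = 5, A_5 = 4, A_6 = 1, A_7 = 1. Minimum distance d = 2.

Enumerate all 2^4 = 16 messages m ∈ F_2^4.
For each, compute codeword c = mG in F_2^8, then tally its weight.
  m = 0000 → c = 00000000, weight = 0.
  m = 1000 → c = 11010101, weight = 5.
  m = 0100 → c = 11110100, weight = 5.
  m = 1100 → c = 00100001, weight = 2.
  m = 0010 → c = 01100110, weight = 4.
  m = 1010 → c = 10110011, weight = 5.
  m = 0110 → c = 10010010, weight = 3.
  m = 1110 → c = 01000111, weight = 4.
  m = 0001 → c = 00011011, weight = 4.
  m = 1001 → c = 11001110, weight = 5.
  m = 0101 → c = 11101111, weight = 7.
  m = 1101 → c = 00111010, weight = 4.
  m = 0011 → c = 01111101, weight = 6.
  m = 1011 → c = 10101000, weight = 3.
  m = 0111 → c = 10001001, weight = 3.
  m = 1111 → c = 01011100, weight = 4.
Tally weights:
  weight 0: 1 codewords.
  weight 2: 1 codewords.
  weight 3: 3 codewords.
  weight 4: 5 codewords.
  weight 5: 4 codewords.
  weight 6: 1 codewords.
  weight 7: 1 codewords.
Minimum distance d = smallest w > 0 with A_w > 0 = 2.
Sanity: Σ A_w = 16 = 2^4 = 16 ✓.


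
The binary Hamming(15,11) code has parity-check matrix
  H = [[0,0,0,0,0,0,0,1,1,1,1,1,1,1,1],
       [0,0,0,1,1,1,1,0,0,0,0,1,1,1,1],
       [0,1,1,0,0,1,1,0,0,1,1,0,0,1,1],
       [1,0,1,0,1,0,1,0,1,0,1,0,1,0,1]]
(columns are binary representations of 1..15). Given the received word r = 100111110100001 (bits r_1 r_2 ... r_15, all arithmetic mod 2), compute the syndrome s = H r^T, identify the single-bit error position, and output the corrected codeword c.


s = (1, 1, 0, 0)^T, error position = 12, corrected codeword c = 100111110101001

Compute s = H r^T mod 2 one row at a time:
  s_1 = 1 + 0 + 1 + 0 + 0 + 0 + 0 + 1 = 3 ≡ 1 (mod 2).
  s_2 = 1 + 1 + 1 + 1 + 0 + 0 + 0 + 1 = 5 ≡ 1 (mod 2).
  s_3 = 0 + 0 + 1 + 1 + 1 + 0 + 0 + 1 = 4 ≡ 0 (mod 2).
  s_4 = 1 + 0 + 1 + 1 + 0 + 0 + 0 + 1 = 4 ≡ 0 (mod 2).
s = (1, 1, 0, 0)^T — this equals column 12 of H (binary 1100), so error is at position 12.
Correct: flip bit 12 of r = 100111110100001 to get c = 100111110101001.


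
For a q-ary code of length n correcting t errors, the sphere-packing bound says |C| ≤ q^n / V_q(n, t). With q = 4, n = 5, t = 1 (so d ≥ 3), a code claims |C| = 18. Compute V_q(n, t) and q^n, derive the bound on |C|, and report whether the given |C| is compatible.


V_q(n, t) = 16, q^n = 1024, Hamming bound = 64, |C| = 18 ≤ bound (satisfied).

Step 1: Compute V_q(n, t) = Σ_{j=0}^1 C(n, j) (q−1)^j.
  j = 0: C(5,0)·(3)^0 = 1·1 = 1.
  j = 1: C(5,1)·(3)^1 = 5·3 = 15.
  V_q(n, t) = 1 + 15 = 16.
Step 2: q^n = 4^5 = 1024.
Step 3: Hamming bound ⌊q^n / V_q(n,t)⌋ = ⌊1024/16⌋ = 64.
Step 4: Compare |C| = 18 to 64: satisfied.
The claimed |C| lies below the Hamming bound.


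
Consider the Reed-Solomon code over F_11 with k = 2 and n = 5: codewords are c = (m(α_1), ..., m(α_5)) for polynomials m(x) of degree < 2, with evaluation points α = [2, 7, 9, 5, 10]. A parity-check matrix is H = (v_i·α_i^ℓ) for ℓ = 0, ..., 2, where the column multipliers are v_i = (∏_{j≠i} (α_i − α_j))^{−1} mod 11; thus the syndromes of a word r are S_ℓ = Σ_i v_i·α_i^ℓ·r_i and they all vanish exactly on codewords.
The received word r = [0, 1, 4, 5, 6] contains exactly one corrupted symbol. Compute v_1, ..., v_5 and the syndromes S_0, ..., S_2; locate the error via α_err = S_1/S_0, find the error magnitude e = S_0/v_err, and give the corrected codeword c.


S = (4, 3, 5), error at position 3, error magnitude e = 7, c = [0, 1, 8, 5, 6].

Step 1: column multipliers v_i = (∏_{j≠i}(α_i − α_j))^{−1} mod 11.
  i = 1 (α = 2): (2−7)(2−9)(2−5)(2−10) = (−5)·(−7)·(−3)·(−8) = 840 ≡ 4, so v_1 = 4^{−1} = 3 (mod 11).
  i = 2 (α = 7): (7−2)(7−9)(7−5)(7−10) = 5·(−2)·2·(−3) = 60 ≡ 5, so v_2 = 5^{−1} = 9 (mod 11).
  i = 3 (α = 9): (9−2)(9−7)(9−5)(9−10) = 7·2·4·(−1) = −56 ≡ 10, so v_3 = 10^{−1} = 10 (mod 11).
  i = 4 (α = 5): (5−2)(5−7)(5−9)(5−10) = 3·(−2)·(−4)·(−5) = −120 ≡ 1, so v_4 = 1^{−1} = 1 (mod 11).
  i = 5 (α = 10): (10−2)(10−7)(10−9)(10−5) = 8·3·1·5 = 120 ≡ 10, so v_5 = 10^{−1} = 10 (mod 11).
  v = [3, 9, 10, 1, 10].
Step 2: syndromes of r = [0, 1, 4, 5, 6] (all sums mod 11).
  S_0 = Σ v_i r_i = 3·0 + 9·1 + 10·4 + 1·5 + 10·6 = 114 ≡ 4.
  S_1 = Σ v_i α_i r_i = 3·2·0 + 9·7·1 + 10·9·4 + 1·5·5 + 10·10·6 = 1048 ≡ 3.
  α_i^2 mod 11 = [4, 5, 4, 3, 1].
  S_2 = Σ v_i α_i^2 r_i = 3·4·0 + 9·5·1 + 10·4·4 + 1·3·5 + 10·1·6 = 280 ≡ 5.
  S = (4, 3, 5) ≠ 0, so r is not a codeword (an error is present).
Step 3: locate the error. For a single error e at position i, S_ℓ = v_i·e·α_i^ℓ, so α_err = S_1/S_0.
  S_0^{−1} = 4^{−1} = 3 (mod 11), so α_err = 3·3 = 9 ≡ 9 = α_3. Error position i = 3.
  Consistency check: S_2/S_1 = 5·4 = 20 ≡ 9 = α_err ✓ (single-error assumption holds).
Step 4: error magnitude e = S_0/v_3 = S_0·∏_{j≠3}(α_3 − α_j) = 4·10 = 40 ≡ 7 (mod 11).
Step 5: correct position 3: c_3 = r_3 − e = 4 − 7 ≡ 8 (mod 11). Hence c = [0, 1, 8, 5, 6].
  Check: interpolating c through the α_i gives m(x) = 4 + 9·x (degree < 2) with m(α_i) = c_i for every i, so c is indeed a codeword.


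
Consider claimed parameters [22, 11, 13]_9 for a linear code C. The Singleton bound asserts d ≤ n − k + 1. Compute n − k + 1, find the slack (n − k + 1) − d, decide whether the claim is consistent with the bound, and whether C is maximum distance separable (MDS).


Singleton RHS = n − k + 1 = 12, slack = -1, bound violated (no such code; not MDS).

Singleton bound: d ≤ n − k + 1.
Here n = 22, k = 11, so n − k + 1 = 12.
Given d = 13, check d ≤ 12: NO.
Slack = (n − k + 1) − d = -1.
The slack is negative: d = 13 exceeds n − k + 1 = 12 by 1, so the Singleton bound is violated and no linear [22, 11, 13]_9 code can exist. In particular it is not MDS (MDS requires d = n − k + 1 exactly).
Description: the claimed parameters are [22, 11, 13]_9; such a code would be impossible (violates the Singleton bound).
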